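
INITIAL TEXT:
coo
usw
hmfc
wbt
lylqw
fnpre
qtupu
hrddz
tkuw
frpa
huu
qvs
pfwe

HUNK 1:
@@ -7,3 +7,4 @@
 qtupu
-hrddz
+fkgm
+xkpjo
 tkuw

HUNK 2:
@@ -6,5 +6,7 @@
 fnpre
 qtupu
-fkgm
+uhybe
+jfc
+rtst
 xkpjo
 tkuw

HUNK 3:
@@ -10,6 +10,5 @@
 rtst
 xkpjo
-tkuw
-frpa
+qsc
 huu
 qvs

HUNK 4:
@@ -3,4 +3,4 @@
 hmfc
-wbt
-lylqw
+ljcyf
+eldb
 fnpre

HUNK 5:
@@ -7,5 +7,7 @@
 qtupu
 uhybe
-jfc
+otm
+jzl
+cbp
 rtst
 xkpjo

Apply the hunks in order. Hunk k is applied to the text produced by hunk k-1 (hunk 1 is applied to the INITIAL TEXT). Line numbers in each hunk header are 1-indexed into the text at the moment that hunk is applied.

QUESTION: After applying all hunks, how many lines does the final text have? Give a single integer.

Hunk 1: at line 7 remove [hrddz] add [fkgm,xkpjo] -> 14 lines: coo usw hmfc wbt lylqw fnpre qtupu fkgm xkpjo tkuw frpa huu qvs pfwe
Hunk 2: at line 6 remove [fkgm] add [uhybe,jfc,rtst] -> 16 lines: coo usw hmfc wbt lylqw fnpre qtupu uhybe jfc rtst xkpjo tkuw frpa huu qvs pfwe
Hunk 3: at line 10 remove [tkuw,frpa] add [qsc] -> 15 lines: coo usw hmfc wbt lylqw fnpre qtupu uhybe jfc rtst xkpjo qsc huu qvs pfwe
Hunk 4: at line 3 remove [wbt,lylqw] add [ljcyf,eldb] -> 15 lines: coo usw hmfc ljcyf eldb fnpre qtupu uhybe jfc rtst xkpjo qsc huu qvs pfwe
Hunk 5: at line 7 remove [jfc] add [otm,jzl,cbp] -> 17 lines: coo usw hmfc ljcyf eldb fnpre qtupu uhybe otm jzl cbp rtst xkpjo qsc huu qvs pfwe
Final line count: 17

Answer: 17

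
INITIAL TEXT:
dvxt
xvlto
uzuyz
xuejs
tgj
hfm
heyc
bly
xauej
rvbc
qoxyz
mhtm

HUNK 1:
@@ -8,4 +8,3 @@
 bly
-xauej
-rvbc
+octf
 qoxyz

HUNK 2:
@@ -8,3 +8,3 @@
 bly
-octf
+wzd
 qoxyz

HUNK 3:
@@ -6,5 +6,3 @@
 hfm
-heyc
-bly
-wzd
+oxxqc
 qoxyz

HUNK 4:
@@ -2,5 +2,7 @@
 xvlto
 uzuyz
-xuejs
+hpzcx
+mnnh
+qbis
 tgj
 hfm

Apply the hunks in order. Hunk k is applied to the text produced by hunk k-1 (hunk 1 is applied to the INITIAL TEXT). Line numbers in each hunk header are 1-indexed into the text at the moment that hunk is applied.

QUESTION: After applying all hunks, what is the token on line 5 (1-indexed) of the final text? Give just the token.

Hunk 1: at line 8 remove [xauej,rvbc] add [octf] -> 11 lines: dvxt xvlto uzuyz xuejs tgj hfm heyc bly octf qoxyz mhtm
Hunk 2: at line 8 remove [octf] add [wzd] -> 11 lines: dvxt xvlto uzuyz xuejs tgj hfm heyc bly wzd qoxyz mhtm
Hunk 3: at line 6 remove [heyc,bly,wzd] add [oxxqc] -> 9 lines: dvxt xvlto uzuyz xuejs tgj hfm oxxqc qoxyz mhtm
Hunk 4: at line 2 remove [xuejs] add [hpzcx,mnnh,qbis] -> 11 lines: dvxt xvlto uzuyz hpzcx mnnh qbis tgj hfm oxxqc qoxyz mhtm
Final line 5: mnnh

Answer: mnnh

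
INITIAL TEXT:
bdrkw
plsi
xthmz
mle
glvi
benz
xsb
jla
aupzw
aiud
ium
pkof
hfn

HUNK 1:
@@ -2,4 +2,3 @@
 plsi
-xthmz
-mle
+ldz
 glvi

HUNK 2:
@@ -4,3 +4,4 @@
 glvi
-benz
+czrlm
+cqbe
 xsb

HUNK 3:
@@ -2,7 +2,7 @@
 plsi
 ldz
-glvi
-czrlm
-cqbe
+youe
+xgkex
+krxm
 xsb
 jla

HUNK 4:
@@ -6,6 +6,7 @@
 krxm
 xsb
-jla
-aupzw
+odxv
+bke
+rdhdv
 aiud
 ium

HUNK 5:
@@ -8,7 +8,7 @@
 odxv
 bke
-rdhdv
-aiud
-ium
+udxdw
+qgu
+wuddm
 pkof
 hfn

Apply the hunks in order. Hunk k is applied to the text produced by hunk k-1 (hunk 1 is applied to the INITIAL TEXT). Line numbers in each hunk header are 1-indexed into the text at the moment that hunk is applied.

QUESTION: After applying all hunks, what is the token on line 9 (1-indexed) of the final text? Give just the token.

Answer: bke

Derivation:
Hunk 1: at line 2 remove [xthmz,mle] add [ldz] -> 12 lines: bdrkw plsi ldz glvi benz xsb jla aupzw aiud ium pkof hfn
Hunk 2: at line 4 remove [benz] add [czrlm,cqbe] -> 13 lines: bdrkw plsi ldz glvi czrlm cqbe xsb jla aupzw aiud ium pkof hfn
Hunk 3: at line 2 remove [glvi,czrlm,cqbe] add [youe,xgkex,krxm] -> 13 lines: bdrkw plsi ldz youe xgkex krxm xsb jla aupzw aiud ium pkof hfn
Hunk 4: at line 6 remove [jla,aupzw] add [odxv,bke,rdhdv] -> 14 lines: bdrkw plsi ldz youe xgkex krxm xsb odxv bke rdhdv aiud ium pkof hfn
Hunk 5: at line 8 remove [rdhdv,aiud,ium] add [udxdw,qgu,wuddm] -> 14 lines: bdrkw plsi ldz youe xgkex krxm xsb odxv bke udxdw qgu wuddm pkof hfn
Final line 9: bke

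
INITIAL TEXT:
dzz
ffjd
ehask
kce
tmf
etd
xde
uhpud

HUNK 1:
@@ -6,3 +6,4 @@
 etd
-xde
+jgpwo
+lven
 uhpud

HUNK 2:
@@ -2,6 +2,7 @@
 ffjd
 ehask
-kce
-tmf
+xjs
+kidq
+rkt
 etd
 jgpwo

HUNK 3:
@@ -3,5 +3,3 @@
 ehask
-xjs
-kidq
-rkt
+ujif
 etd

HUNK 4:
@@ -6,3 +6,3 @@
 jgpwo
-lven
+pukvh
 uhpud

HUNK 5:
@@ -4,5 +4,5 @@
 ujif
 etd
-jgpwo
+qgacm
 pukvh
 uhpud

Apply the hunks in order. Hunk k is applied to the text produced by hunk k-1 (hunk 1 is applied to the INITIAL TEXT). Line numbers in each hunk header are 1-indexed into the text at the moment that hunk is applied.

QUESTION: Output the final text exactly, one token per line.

Answer: dzz
ffjd
ehask
ujif
etd
qgacm
pukvh
uhpud

Derivation:
Hunk 1: at line 6 remove [xde] add [jgpwo,lven] -> 9 lines: dzz ffjd ehask kce tmf etd jgpwo lven uhpud
Hunk 2: at line 2 remove [kce,tmf] add [xjs,kidq,rkt] -> 10 lines: dzz ffjd ehask xjs kidq rkt etd jgpwo lven uhpud
Hunk 3: at line 3 remove [xjs,kidq,rkt] add [ujif] -> 8 lines: dzz ffjd ehask ujif etd jgpwo lven uhpud
Hunk 4: at line 6 remove [lven] add [pukvh] -> 8 lines: dzz ffjd ehask ujif etd jgpwo pukvh uhpud
Hunk 5: at line 4 remove [jgpwo] add [qgacm] -> 8 lines: dzz ffjd ehask ujif etd qgacm pukvh uhpud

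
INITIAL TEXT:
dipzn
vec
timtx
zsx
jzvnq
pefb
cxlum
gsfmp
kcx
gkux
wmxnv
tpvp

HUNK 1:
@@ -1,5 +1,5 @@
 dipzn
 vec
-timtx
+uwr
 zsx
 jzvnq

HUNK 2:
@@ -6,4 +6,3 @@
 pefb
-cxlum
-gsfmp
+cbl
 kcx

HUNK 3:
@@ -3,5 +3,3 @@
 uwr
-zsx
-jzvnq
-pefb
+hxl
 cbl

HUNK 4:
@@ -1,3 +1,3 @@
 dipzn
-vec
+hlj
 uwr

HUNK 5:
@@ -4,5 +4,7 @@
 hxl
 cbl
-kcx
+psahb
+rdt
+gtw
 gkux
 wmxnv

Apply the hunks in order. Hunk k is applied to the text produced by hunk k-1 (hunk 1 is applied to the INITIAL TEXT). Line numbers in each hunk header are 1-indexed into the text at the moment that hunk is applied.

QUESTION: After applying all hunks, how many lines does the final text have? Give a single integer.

Answer: 11

Derivation:
Hunk 1: at line 1 remove [timtx] add [uwr] -> 12 lines: dipzn vec uwr zsx jzvnq pefb cxlum gsfmp kcx gkux wmxnv tpvp
Hunk 2: at line 6 remove [cxlum,gsfmp] add [cbl] -> 11 lines: dipzn vec uwr zsx jzvnq pefb cbl kcx gkux wmxnv tpvp
Hunk 3: at line 3 remove [zsx,jzvnq,pefb] add [hxl] -> 9 lines: dipzn vec uwr hxl cbl kcx gkux wmxnv tpvp
Hunk 4: at line 1 remove [vec] add [hlj] -> 9 lines: dipzn hlj uwr hxl cbl kcx gkux wmxnv tpvp
Hunk 5: at line 4 remove [kcx] add [psahb,rdt,gtw] -> 11 lines: dipzn hlj uwr hxl cbl psahb rdt gtw gkux wmxnv tpvp
Final line count: 11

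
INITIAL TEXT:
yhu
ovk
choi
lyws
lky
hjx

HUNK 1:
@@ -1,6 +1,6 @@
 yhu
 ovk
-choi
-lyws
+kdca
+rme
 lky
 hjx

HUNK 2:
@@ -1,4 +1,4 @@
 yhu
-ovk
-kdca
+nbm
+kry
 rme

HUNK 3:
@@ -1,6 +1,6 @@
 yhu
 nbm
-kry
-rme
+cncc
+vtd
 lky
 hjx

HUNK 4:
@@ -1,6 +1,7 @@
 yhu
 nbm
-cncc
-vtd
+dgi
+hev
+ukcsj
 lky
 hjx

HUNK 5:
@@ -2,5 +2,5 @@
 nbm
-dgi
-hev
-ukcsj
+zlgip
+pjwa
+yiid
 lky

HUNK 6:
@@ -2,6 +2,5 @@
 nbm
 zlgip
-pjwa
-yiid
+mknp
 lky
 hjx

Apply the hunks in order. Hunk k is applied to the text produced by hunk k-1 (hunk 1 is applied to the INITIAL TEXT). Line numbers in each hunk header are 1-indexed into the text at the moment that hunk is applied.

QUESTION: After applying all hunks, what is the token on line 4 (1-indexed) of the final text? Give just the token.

Hunk 1: at line 1 remove [choi,lyws] add [kdca,rme] -> 6 lines: yhu ovk kdca rme lky hjx
Hunk 2: at line 1 remove [ovk,kdca] add [nbm,kry] -> 6 lines: yhu nbm kry rme lky hjx
Hunk 3: at line 1 remove [kry,rme] add [cncc,vtd] -> 6 lines: yhu nbm cncc vtd lky hjx
Hunk 4: at line 1 remove [cncc,vtd] add [dgi,hev,ukcsj] -> 7 lines: yhu nbm dgi hev ukcsj lky hjx
Hunk 5: at line 2 remove [dgi,hev,ukcsj] add [zlgip,pjwa,yiid] -> 7 lines: yhu nbm zlgip pjwa yiid lky hjx
Hunk 6: at line 2 remove [pjwa,yiid] add [mknp] -> 6 lines: yhu nbm zlgip mknp lky hjx
Final line 4: mknp

Answer: mknp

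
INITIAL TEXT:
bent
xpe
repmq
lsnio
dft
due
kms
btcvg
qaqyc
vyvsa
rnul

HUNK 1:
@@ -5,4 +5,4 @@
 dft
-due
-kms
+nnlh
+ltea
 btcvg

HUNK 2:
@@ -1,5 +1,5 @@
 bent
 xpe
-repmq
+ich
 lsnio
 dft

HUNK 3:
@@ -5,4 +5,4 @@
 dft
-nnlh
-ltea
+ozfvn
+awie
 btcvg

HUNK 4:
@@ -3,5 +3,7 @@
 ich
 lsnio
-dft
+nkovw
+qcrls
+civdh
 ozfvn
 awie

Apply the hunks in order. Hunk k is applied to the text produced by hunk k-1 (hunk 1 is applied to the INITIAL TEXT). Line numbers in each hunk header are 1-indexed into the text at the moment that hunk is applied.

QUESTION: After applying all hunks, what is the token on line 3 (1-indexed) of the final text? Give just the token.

Hunk 1: at line 5 remove [due,kms] add [nnlh,ltea] -> 11 lines: bent xpe repmq lsnio dft nnlh ltea btcvg qaqyc vyvsa rnul
Hunk 2: at line 1 remove [repmq] add [ich] -> 11 lines: bent xpe ich lsnio dft nnlh ltea btcvg qaqyc vyvsa rnul
Hunk 3: at line 5 remove [nnlh,ltea] add [ozfvn,awie] -> 11 lines: bent xpe ich lsnio dft ozfvn awie btcvg qaqyc vyvsa rnul
Hunk 4: at line 3 remove [dft] add [nkovw,qcrls,civdh] -> 13 lines: bent xpe ich lsnio nkovw qcrls civdh ozfvn awie btcvg qaqyc vyvsa rnul
Final line 3: ich

Answer: ich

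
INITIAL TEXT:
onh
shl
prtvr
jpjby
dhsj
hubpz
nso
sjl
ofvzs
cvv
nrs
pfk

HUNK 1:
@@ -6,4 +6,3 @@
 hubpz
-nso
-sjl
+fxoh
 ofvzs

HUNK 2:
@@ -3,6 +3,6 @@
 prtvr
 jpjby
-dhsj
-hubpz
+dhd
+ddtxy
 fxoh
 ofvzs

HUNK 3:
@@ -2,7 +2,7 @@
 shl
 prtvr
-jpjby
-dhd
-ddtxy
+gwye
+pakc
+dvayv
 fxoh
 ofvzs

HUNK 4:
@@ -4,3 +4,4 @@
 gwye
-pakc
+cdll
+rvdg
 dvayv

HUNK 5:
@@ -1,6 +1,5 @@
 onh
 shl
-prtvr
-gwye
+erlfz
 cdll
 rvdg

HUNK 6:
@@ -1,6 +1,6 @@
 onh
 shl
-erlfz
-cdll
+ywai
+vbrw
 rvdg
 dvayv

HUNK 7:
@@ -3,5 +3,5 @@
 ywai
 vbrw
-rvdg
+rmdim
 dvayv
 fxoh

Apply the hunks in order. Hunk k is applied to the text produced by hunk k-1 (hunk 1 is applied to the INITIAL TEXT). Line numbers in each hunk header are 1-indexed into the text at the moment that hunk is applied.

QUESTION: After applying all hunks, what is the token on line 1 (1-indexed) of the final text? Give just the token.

Hunk 1: at line 6 remove [nso,sjl] add [fxoh] -> 11 lines: onh shl prtvr jpjby dhsj hubpz fxoh ofvzs cvv nrs pfk
Hunk 2: at line 3 remove [dhsj,hubpz] add [dhd,ddtxy] -> 11 lines: onh shl prtvr jpjby dhd ddtxy fxoh ofvzs cvv nrs pfk
Hunk 3: at line 2 remove [jpjby,dhd,ddtxy] add [gwye,pakc,dvayv] -> 11 lines: onh shl prtvr gwye pakc dvayv fxoh ofvzs cvv nrs pfk
Hunk 4: at line 4 remove [pakc] add [cdll,rvdg] -> 12 lines: onh shl prtvr gwye cdll rvdg dvayv fxoh ofvzs cvv nrs pfk
Hunk 5: at line 1 remove [prtvr,gwye] add [erlfz] -> 11 lines: onh shl erlfz cdll rvdg dvayv fxoh ofvzs cvv nrs pfk
Hunk 6: at line 1 remove [erlfz,cdll] add [ywai,vbrw] -> 11 lines: onh shl ywai vbrw rvdg dvayv fxoh ofvzs cvv nrs pfk
Hunk 7: at line 3 remove [rvdg] add [rmdim] -> 11 lines: onh shl ywai vbrw rmdim dvayv fxoh ofvzs cvv nrs pfk
Final line 1: onh

Answer: onh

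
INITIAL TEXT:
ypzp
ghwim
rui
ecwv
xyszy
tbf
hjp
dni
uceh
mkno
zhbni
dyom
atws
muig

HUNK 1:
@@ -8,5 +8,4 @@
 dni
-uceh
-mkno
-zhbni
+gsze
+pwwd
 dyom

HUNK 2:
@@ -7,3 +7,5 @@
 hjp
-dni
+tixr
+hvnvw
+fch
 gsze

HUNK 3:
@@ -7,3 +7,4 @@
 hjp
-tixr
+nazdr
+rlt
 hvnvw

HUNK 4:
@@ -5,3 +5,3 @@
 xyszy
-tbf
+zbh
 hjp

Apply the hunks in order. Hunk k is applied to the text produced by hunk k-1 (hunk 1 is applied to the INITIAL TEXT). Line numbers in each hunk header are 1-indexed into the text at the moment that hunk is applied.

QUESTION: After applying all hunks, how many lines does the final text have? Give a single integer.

Hunk 1: at line 8 remove [uceh,mkno,zhbni] add [gsze,pwwd] -> 13 lines: ypzp ghwim rui ecwv xyszy tbf hjp dni gsze pwwd dyom atws muig
Hunk 2: at line 7 remove [dni] add [tixr,hvnvw,fch] -> 15 lines: ypzp ghwim rui ecwv xyszy tbf hjp tixr hvnvw fch gsze pwwd dyom atws muig
Hunk 3: at line 7 remove [tixr] add [nazdr,rlt] -> 16 lines: ypzp ghwim rui ecwv xyszy tbf hjp nazdr rlt hvnvw fch gsze pwwd dyom atws muig
Hunk 4: at line 5 remove [tbf] add [zbh] -> 16 lines: ypzp ghwim rui ecwv xyszy zbh hjp nazdr rlt hvnvw fch gsze pwwd dyom atws muig
Final line count: 16

Answer: 16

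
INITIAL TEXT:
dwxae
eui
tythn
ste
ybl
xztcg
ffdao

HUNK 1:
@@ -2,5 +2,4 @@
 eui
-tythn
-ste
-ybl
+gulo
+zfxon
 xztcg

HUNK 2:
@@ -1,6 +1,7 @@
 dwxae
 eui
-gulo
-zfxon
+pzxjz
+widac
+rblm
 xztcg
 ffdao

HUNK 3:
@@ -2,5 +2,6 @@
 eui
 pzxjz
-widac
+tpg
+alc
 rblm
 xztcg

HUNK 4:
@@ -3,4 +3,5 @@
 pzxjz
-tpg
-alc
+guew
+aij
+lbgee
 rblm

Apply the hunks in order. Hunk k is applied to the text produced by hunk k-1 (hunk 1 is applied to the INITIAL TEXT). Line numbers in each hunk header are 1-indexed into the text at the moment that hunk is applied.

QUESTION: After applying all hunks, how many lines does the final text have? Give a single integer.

Answer: 9

Derivation:
Hunk 1: at line 2 remove [tythn,ste,ybl] add [gulo,zfxon] -> 6 lines: dwxae eui gulo zfxon xztcg ffdao
Hunk 2: at line 1 remove [gulo,zfxon] add [pzxjz,widac,rblm] -> 7 lines: dwxae eui pzxjz widac rblm xztcg ffdao
Hunk 3: at line 2 remove [widac] add [tpg,alc] -> 8 lines: dwxae eui pzxjz tpg alc rblm xztcg ffdao
Hunk 4: at line 3 remove [tpg,alc] add [guew,aij,lbgee] -> 9 lines: dwxae eui pzxjz guew aij lbgee rblm xztcg ffdao
Final line count: 9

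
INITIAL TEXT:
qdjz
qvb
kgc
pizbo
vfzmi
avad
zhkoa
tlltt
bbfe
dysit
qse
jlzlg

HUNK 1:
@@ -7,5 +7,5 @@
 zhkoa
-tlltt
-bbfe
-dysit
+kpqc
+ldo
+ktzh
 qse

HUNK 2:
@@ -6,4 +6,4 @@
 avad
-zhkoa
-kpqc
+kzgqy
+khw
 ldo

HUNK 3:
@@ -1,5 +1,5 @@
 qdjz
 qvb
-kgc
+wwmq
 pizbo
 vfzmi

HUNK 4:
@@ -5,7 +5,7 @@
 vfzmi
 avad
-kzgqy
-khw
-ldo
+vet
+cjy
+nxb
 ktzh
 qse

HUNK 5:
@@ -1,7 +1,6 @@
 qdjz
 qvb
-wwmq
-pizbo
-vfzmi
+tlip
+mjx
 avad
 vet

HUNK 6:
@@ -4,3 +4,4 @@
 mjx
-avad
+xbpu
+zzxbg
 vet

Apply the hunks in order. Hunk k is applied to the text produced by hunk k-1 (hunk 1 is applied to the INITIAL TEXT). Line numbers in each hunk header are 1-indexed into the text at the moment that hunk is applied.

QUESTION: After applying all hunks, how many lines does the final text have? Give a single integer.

Answer: 12

Derivation:
Hunk 1: at line 7 remove [tlltt,bbfe,dysit] add [kpqc,ldo,ktzh] -> 12 lines: qdjz qvb kgc pizbo vfzmi avad zhkoa kpqc ldo ktzh qse jlzlg
Hunk 2: at line 6 remove [zhkoa,kpqc] add [kzgqy,khw] -> 12 lines: qdjz qvb kgc pizbo vfzmi avad kzgqy khw ldo ktzh qse jlzlg
Hunk 3: at line 1 remove [kgc] add [wwmq] -> 12 lines: qdjz qvb wwmq pizbo vfzmi avad kzgqy khw ldo ktzh qse jlzlg
Hunk 4: at line 5 remove [kzgqy,khw,ldo] add [vet,cjy,nxb] -> 12 lines: qdjz qvb wwmq pizbo vfzmi avad vet cjy nxb ktzh qse jlzlg
Hunk 5: at line 1 remove [wwmq,pizbo,vfzmi] add [tlip,mjx] -> 11 lines: qdjz qvb tlip mjx avad vet cjy nxb ktzh qse jlzlg
Hunk 6: at line 4 remove [avad] add [xbpu,zzxbg] -> 12 lines: qdjz qvb tlip mjx xbpu zzxbg vet cjy nxb ktzh qse jlzlg
Final line count: 12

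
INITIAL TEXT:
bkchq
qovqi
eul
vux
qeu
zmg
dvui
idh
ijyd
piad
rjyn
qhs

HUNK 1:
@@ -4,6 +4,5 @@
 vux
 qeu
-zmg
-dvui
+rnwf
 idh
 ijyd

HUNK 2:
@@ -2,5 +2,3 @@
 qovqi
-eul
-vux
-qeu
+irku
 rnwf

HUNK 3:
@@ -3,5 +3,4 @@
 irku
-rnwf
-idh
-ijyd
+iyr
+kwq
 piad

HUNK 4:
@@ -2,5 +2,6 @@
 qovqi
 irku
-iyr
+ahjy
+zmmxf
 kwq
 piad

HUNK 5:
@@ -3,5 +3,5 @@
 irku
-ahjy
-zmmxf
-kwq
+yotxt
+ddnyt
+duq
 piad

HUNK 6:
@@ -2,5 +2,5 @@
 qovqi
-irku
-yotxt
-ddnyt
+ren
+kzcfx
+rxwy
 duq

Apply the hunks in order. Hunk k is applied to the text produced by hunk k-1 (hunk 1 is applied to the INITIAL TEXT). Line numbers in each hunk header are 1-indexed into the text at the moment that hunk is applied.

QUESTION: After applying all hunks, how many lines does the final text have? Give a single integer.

Answer: 9

Derivation:
Hunk 1: at line 4 remove [zmg,dvui] add [rnwf] -> 11 lines: bkchq qovqi eul vux qeu rnwf idh ijyd piad rjyn qhs
Hunk 2: at line 2 remove [eul,vux,qeu] add [irku] -> 9 lines: bkchq qovqi irku rnwf idh ijyd piad rjyn qhs
Hunk 3: at line 3 remove [rnwf,idh,ijyd] add [iyr,kwq] -> 8 lines: bkchq qovqi irku iyr kwq piad rjyn qhs
Hunk 4: at line 2 remove [iyr] add [ahjy,zmmxf] -> 9 lines: bkchq qovqi irku ahjy zmmxf kwq piad rjyn qhs
Hunk 5: at line 3 remove [ahjy,zmmxf,kwq] add [yotxt,ddnyt,duq] -> 9 lines: bkchq qovqi irku yotxt ddnyt duq piad rjyn qhs
Hunk 6: at line 2 remove [irku,yotxt,ddnyt] add [ren,kzcfx,rxwy] -> 9 lines: bkchq qovqi ren kzcfx rxwy duq piad rjyn qhs
Final line count: 9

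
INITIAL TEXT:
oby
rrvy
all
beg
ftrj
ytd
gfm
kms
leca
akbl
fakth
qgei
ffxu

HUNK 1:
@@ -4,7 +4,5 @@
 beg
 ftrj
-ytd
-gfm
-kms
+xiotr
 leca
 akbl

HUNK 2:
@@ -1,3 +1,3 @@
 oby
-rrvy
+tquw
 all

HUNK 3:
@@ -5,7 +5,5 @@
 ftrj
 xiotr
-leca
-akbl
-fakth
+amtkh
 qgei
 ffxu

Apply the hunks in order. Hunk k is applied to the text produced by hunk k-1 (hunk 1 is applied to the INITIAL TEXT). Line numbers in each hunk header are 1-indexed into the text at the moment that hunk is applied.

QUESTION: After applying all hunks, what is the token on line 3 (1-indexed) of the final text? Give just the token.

Hunk 1: at line 4 remove [ytd,gfm,kms] add [xiotr] -> 11 lines: oby rrvy all beg ftrj xiotr leca akbl fakth qgei ffxu
Hunk 2: at line 1 remove [rrvy] add [tquw] -> 11 lines: oby tquw all beg ftrj xiotr leca akbl fakth qgei ffxu
Hunk 3: at line 5 remove [leca,akbl,fakth] add [amtkh] -> 9 lines: oby tquw all beg ftrj xiotr amtkh qgei ffxu
Final line 3: all

Answer: all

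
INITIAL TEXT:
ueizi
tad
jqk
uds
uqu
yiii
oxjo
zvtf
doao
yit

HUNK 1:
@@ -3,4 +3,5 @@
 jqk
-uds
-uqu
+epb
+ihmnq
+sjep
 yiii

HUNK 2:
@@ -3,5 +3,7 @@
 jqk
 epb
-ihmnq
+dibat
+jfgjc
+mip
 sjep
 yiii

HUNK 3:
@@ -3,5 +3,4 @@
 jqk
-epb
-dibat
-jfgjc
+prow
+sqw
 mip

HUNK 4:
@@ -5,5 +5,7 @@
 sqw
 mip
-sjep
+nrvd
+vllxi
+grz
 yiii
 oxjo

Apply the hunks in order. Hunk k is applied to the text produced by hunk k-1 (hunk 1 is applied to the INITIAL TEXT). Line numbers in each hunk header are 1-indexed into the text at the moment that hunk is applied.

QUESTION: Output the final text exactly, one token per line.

Answer: ueizi
tad
jqk
prow
sqw
mip
nrvd
vllxi
grz
yiii
oxjo
zvtf
doao
yit

Derivation:
Hunk 1: at line 3 remove [uds,uqu] add [epb,ihmnq,sjep] -> 11 lines: ueizi tad jqk epb ihmnq sjep yiii oxjo zvtf doao yit
Hunk 2: at line 3 remove [ihmnq] add [dibat,jfgjc,mip] -> 13 lines: ueizi tad jqk epb dibat jfgjc mip sjep yiii oxjo zvtf doao yit
Hunk 3: at line 3 remove [epb,dibat,jfgjc] add [prow,sqw] -> 12 lines: ueizi tad jqk prow sqw mip sjep yiii oxjo zvtf doao yit
Hunk 4: at line 5 remove [sjep] add [nrvd,vllxi,grz] -> 14 lines: ueizi tad jqk prow sqw mip nrvd vllxi grz yiii oxjo zvtf doao yit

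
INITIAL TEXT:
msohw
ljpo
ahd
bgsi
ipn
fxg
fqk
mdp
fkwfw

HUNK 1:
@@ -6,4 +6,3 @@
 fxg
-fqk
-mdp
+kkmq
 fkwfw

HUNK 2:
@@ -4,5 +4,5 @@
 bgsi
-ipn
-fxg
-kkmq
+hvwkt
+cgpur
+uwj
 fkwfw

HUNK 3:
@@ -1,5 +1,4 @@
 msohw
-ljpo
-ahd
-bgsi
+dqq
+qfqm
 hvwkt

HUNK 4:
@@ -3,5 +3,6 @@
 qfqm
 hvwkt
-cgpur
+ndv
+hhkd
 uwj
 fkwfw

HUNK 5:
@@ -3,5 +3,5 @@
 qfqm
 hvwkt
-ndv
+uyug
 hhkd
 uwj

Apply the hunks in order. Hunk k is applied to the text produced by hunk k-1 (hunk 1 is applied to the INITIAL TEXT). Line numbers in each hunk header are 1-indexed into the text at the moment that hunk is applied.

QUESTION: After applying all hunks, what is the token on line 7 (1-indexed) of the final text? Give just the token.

Answer: uwj

Derivation:
Hunk 1: at line 6 remove [fqk,mdp] add [kkmq] -> 8 lines: msohw ljpo ahd bgsi ipn fxg kkmq fkwfw
Hunk 2: at line 4 remove [ipn,fxg,kkmq] add [hvwkt,cgpur,uwj] -> 8 lines: msohw ljpo ahd bgsi hvwkt cgpur uwj fkwfw
Hunk 3: at line 1 remove [ljpo,ahd,bgsi] add [dqq,qfqm] -> 7 lines: msohw dqq qfqm hvwkt cgpur uwj fkwfw
Hunk 4: at line 3 remove [cgpur] add [ndv,hhkd] -> 8 lines: msohw dqq qfqm hvwkt ndv hhkd uwj fkwfw
Hunk 5: at line 3 remove [ndv] add [uyug] -> 8 lines: msohw dqq qfqm hvwkt uyug hhkd uwj fkwfw
Final line 7: uwj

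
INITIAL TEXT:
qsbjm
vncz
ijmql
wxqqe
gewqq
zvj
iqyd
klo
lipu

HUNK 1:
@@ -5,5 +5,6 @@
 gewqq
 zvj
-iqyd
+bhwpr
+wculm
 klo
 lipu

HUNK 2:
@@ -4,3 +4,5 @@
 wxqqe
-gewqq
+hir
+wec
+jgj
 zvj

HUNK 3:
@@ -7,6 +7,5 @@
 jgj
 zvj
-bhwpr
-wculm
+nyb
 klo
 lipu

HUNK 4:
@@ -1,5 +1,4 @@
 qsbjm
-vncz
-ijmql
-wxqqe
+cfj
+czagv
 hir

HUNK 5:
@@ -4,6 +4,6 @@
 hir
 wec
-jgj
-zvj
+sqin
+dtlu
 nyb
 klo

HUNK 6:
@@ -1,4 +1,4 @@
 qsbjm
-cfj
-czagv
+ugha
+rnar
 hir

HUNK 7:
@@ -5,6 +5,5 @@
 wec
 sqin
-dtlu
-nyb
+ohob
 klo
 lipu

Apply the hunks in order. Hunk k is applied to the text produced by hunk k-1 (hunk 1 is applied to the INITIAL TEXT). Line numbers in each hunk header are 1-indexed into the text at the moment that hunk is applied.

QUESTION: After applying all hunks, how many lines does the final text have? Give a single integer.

Answer: 9

Derivation:
Hunk 1: at line 5 remove [iqyd] add [bhwpr,wculm] -> 10 lines: qsbjm vncz ijmql wxqqe gewqq zvj bhwpr wculm klo lipu
Hunk 2: at line 4 remove [gewqq] add [hir,wec,jgj] -> 12 lines: qsbjm vncz ijmql wxqqe hir wec jgj zvj bhwpr wculm klo lipu
Hunk 3: at line 7 remove [bhwpr,wculm] add [nyb] -> 11 lines: qsbjm vncz ijmql wxqqe hir wec jgj zvj nyb klo lipu
Hunk 4: at line 1 remove [vncz,ijmql,wxqqe] add [cfj,czagv] -> 10 lines: qsbjm cfj czagv hir wec jgj zvj nyb klo lipu
Hunk 5: at line 4 remove [jgj,zvj] add [sqin,dtlu] -> 10 lines: qsbjm cfj czagv hir wec sqin dtlu nyb klo lipu
Hunk 6: at line 1 remove [cfj,czagv] add [ugha,rnar] -> 10 lines: qsbjm ugha rnar hir wec sqin dtlu nyb klo lipu
Hunk 7: at line 5 remove [dtlu,nyb] add [ohob] -> 9 lines: qsbjm ugha rnar hir wec sqin ohob klo lipu
Final line count: 9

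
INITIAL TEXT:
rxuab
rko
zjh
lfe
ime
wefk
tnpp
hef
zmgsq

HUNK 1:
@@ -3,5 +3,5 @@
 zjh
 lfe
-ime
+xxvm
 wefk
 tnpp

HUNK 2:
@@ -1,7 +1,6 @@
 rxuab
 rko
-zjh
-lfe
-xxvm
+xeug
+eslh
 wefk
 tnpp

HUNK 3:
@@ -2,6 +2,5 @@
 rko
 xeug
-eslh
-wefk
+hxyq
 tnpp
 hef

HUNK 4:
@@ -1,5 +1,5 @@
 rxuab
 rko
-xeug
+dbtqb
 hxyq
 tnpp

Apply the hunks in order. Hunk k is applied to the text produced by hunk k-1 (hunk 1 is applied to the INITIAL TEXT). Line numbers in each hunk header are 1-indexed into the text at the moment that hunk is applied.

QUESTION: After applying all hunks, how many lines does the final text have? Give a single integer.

Answer: 7

Derivation:
Hunk 1: at line 3 remove [ime] add [xxvm] -> 9 lines: rxuab rko zjh lfe xxvm wefk tnpp hef zmgsq
Hunk 2: at line 1 remove [zjh,lfe,xxvm] add [xeug,eslh] -> 8 lines: rxuab rko xeug eslh wefk tnpp hef zmgsq
Hunk 3: at line 2 remove [eslh,wefk] add [hxyq] -> 7 lines: rxuab rko xeug hxyq tnpp hef zmgsq
Hunk 4: at line 1 remove [xeug] add [dbtqb] -> 7 lines: rxuab rko dbtqb hxyq tnpp hef zmgsq
Final line count: 7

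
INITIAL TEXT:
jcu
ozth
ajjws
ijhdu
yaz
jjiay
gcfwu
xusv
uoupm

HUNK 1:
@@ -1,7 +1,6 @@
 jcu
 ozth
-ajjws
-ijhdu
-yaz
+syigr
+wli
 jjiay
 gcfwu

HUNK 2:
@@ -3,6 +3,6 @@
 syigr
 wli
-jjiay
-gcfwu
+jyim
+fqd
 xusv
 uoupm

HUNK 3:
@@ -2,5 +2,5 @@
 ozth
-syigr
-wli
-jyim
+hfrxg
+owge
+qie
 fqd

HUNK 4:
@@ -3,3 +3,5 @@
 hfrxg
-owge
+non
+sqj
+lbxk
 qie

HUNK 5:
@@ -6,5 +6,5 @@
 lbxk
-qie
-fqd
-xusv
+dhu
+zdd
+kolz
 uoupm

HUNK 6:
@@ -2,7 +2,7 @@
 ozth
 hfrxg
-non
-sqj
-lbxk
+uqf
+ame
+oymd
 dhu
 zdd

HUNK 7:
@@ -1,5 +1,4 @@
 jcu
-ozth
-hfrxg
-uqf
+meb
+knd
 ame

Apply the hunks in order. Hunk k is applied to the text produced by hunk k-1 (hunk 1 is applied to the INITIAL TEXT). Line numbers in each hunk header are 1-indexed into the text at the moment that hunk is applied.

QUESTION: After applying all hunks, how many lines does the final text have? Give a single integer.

Answer: 9

Derivation:
Hunk 1: at line 1 remove [ajjws,ijhdu,yaz] add [syigr,wli] -> 8 lines: jcu ozth syigr wli jjiay gcfwu xusv uoupm
Hunk 2: at line 3 remove [jjiay,gcfwu] add [jyim,fqd] -> 8 lines: jcu ozth syigr wli jyim fqd xusv uoupm
Hunk 3: at line 2 remove [syigr,wli,jyim] add [hfrxg,owge,qie] -> 8 lines: jcu ozth hfrxg owge qie fqd xusv uoupm
Hunk 4: at line 3 remove [owge] add [non,sqj,lbxk] -> 10 lines: jcu ozth hfrxg non sqj lbxk qie fqd xusv uoupm
Hunk 5: at line 6 remove [qie,fqd,xusv] add [dhu,zdd,kolz] -> 10 lines: jcu ozth hfrxg non sqj lbxk dhu zdd kolz uoupm
Hunk 6: at line 2 remove [non,sqj,lbxk] add [uqf,ame,oymd] -> 10 lines: jcu ozth hfrxg uqf ame oymd dhu zdd kolz uoupm
Hunk 7: at line 1 remove [ozth,hfrxg,uqf] add [meb,knd] -> 9 lines: jcu meb knd ame oymd dhu zdd kolz uoupm
Final line count: 9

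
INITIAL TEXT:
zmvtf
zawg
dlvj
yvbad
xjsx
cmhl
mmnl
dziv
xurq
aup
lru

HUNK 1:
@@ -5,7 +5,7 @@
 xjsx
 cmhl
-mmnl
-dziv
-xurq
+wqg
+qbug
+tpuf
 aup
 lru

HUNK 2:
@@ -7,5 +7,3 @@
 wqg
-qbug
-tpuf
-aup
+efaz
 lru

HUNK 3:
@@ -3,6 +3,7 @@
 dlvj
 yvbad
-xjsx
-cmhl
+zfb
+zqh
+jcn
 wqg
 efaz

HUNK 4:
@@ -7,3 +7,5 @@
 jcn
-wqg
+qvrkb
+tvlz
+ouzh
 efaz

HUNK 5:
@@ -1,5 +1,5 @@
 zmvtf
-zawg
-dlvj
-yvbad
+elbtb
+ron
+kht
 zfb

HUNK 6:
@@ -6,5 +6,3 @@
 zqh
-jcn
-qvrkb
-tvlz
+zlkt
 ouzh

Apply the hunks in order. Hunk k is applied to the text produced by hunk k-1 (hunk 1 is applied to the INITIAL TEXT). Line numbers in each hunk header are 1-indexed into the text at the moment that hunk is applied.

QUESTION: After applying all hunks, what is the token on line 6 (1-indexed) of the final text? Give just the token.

Answer: zqh

Derivation:
Hunk 1: at line 5 remove [mmnl,dziv,xurq] add [wqg,qbug,tpuf] -> 11 lines: zmvtf zawg dlvj yvbad xjsx cmhl wqg qbug tpuf aup lru
Hunk 2: at line 7 remove [qbug,tpuf,aup] add [efaz] -> 9 lines: zmvtf zawg dlvj yvbad xjsx cmhl wqg efaz lru
Hunk 3: at line 3 remove [xjsx,cmhl] add [zfb,zqh,jcn] -> 10 lines: zmvtf zawg dlvj yvbad zfb zqh jcn wqg efaz lru
Hunk 4: at line 7 remove [wqg] add [qvrkb,tvlz,ouzh] -> 12 lines: zmvtf zawg dlvj yvbad zfb zqh jcn qvrkb tvlz ouzh efaz lru
Hunk 5: at line 1 remove [zawg,dlvj,yvbad] add [elbtb,ron,kht] -> 12 lines: zmvtf elbtb ron kht zfb zqh jcn qvrkb tvlz ouzh efaz lru
Hunk 6: at line 6 remove [jcn,qvrkb,tvlz] add [zlkt] -> 10 lines: zmvtf elbtb ron kht zfb zqh zlkt ouzh efaz lru
Final line 6: zqh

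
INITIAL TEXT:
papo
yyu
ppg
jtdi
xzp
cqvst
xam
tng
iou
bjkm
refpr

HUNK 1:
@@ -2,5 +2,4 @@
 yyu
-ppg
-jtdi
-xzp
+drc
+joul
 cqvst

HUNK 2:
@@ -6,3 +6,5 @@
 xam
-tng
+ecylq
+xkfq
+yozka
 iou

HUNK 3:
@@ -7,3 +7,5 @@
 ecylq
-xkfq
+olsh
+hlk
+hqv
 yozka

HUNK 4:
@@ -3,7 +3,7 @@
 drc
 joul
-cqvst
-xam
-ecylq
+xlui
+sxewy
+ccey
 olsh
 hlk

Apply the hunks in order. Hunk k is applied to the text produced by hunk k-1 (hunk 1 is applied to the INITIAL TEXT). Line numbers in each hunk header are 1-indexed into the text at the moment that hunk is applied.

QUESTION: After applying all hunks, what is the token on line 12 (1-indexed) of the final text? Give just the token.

Answer: iou

Derivation:
Hunk 1: at line 2 remove [ppg,jtdi,xzp] add [drc,joul] -> 10 lines: papo yyu drc joul cqvst xam tng iou bjkm refpr
Hunk 2: at line 6 remove [tng] add [ecylq,xkfq,yozka] -> 12 lines: papo yyu drc joul cqvst xam ecylq xkfq yozka iou bjkm refpr
Hunk 3: at line 7 remove [xkfq] add [olsh,hlk,hqv] -> 14 lines: papo yyu drc joul cqvst xam ecylq olsh hlk hqv yozka iou bjkm refpr
Hunk 4: at line 3 remove [cqvst,xam,ecylq] add [xlui,sxewy,ccey] -> 14 lines: papo yyu drc joul xlui sxewy ccey olsh hlk hqv yozka iou bjkm refpr
Final line 12: iou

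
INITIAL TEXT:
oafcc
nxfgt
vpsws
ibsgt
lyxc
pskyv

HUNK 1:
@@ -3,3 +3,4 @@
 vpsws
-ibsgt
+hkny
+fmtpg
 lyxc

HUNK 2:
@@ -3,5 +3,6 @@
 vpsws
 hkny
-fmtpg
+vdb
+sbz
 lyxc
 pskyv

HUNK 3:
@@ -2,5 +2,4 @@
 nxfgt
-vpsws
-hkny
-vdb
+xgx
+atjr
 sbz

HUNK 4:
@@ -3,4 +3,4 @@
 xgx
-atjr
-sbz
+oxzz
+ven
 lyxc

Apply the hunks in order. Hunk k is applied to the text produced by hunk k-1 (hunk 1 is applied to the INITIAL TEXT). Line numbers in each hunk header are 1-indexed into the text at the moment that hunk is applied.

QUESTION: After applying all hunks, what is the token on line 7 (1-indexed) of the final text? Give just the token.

Hunk 1: at line 3 remove [ibsgt] add [hkny,fmtpg] -> 7 lines: oafcc nxfgt vpsws hkny fmtpg lyxc pskyv
Hunk 2: at line 3 remove [fmtpg] add [vdb,sbz] -> 8 lines: oafcc nxfgt vpsws hkny vdb sbz lyxc pskyv
Hunk 3: at line 2 remove [vpsws,hkny,vdb] add [xgx,atjr] -> 7 lines: oafcc nxfgt xgx atjr sbz lyxc pskyv
Hunk 4: at line 3 remove [atjr,sbz] add [oxzz,ven] -> 7 lines: oafcc nxfgt xgx oxzz ven lyxc pskyv
Final line 7: pskyv

Answer: pskyv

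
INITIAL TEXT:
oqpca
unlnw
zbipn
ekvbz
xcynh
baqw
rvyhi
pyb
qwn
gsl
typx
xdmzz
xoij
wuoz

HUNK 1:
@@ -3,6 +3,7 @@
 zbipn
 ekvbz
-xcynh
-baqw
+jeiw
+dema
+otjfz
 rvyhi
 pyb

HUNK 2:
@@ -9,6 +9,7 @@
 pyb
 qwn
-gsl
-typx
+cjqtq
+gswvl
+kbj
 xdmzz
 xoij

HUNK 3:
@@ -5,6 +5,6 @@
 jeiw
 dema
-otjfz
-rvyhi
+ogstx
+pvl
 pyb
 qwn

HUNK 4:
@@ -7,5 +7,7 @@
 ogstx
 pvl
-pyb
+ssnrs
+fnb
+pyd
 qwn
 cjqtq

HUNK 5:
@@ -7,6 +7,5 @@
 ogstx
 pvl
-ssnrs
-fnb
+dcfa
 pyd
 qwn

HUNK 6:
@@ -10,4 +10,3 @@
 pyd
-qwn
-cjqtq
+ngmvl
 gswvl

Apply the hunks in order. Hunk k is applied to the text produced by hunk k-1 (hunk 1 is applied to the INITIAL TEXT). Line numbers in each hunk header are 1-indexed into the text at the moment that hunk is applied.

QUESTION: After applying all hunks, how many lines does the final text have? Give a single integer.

Hunk 1: at line 3 remove [xcynh,baqw] add [jeiw,dema,otjfz] -> 15 lines: oqpca unlnw zbipn ekvbz jeiw dema otjfz rvyhi pyb qwn gsl typx xdmzz xoij wuoz
Hunk 2: at line 9 remove [gsl,typx] add [cjqtq,gswvl,kbj] -> 16 lines: oqpca unlnw zbipn ekvbz jeiw dema otjfz rvyhi pyb qwn cjqtq gswvl kbj xdmzz xoij wuoz
Hunk 3: at line 5 remove [otjfz,rvyhi] add [ogstx,pvl] -> 16 lines: oqpca unlnw zbipn ekvbz jeiw dema ogstx pvl pyb qwn cjqtq gswvl kbj xdmzz xoij wuoz
Hunk 4: at line 7 remove [pyb] add [ssnrs,fnb,pyd] -> 18 lines: oqpca unlnw zbipn ekvbz jeiw dema ogstx pvl ssnrs fnb pyd qwn cjqtq gswvl kbj xdmzz xoij wuoz
Hunk 5: at line 7 remove [ssnrs,fnb] add [dcfa] -> 17 lines: oqpca unlnw zbipn ekvbz jeiw dema ogstx pvl dcfa pyd qwn cjqtq gswvl kbj xdmzz xoij wuoz
Hunk 6: at line 10 remove [qwn,cjqtq] add [ngmvl] -> 16 lines: oqpca unlnw zbipn ekvbz jeiw dema ogstx pvl dcfa pyd ngmvl gswvl kbj xdmzz xoij wuoz
Final line count: 16

Answer: 16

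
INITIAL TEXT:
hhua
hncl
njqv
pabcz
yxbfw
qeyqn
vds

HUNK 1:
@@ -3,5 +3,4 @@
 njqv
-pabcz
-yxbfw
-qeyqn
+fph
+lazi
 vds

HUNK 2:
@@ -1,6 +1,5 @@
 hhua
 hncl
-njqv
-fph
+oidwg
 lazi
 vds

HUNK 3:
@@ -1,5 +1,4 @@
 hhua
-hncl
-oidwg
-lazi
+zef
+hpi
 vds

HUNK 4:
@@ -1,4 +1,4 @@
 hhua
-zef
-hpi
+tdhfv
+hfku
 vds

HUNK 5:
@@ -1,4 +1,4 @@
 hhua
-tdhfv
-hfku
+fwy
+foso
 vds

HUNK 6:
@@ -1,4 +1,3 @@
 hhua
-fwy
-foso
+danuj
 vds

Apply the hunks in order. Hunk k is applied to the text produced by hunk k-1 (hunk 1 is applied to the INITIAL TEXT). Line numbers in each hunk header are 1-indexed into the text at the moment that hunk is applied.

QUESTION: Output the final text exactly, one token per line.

Hunk 1: at line 3 remove [pabcz,yxbfw,qeyqn] add [fph,lazi] -> 6 lines: hhua hncl njqv fph lazi vds
Hunk 2: at line 1 remove [njqv,fph] add [oidwg] -> 5 lines: hhua hncl oidwg lazi vds
Hunk 3: at line 1 remove [hncl,oidwg,lazi] add [zef,hpi] -> 4 lines: hhua zef hpi vds
Hunk 4: at line 1 remove [zef,hpi] add [tdhfv,hfku] -> 4 lines: hhua tdhfv hfku vds
Hunk 5: at line 1 remove [tdhfv,hfku] add [fwy,foso] -> 4 lines: hhua fwy foso vds
Hunk 6: at line 1 remove [fwy,foso] add [danuj] -> 3 lines: hhua danuj vds

Answer: hhua
danuj
vds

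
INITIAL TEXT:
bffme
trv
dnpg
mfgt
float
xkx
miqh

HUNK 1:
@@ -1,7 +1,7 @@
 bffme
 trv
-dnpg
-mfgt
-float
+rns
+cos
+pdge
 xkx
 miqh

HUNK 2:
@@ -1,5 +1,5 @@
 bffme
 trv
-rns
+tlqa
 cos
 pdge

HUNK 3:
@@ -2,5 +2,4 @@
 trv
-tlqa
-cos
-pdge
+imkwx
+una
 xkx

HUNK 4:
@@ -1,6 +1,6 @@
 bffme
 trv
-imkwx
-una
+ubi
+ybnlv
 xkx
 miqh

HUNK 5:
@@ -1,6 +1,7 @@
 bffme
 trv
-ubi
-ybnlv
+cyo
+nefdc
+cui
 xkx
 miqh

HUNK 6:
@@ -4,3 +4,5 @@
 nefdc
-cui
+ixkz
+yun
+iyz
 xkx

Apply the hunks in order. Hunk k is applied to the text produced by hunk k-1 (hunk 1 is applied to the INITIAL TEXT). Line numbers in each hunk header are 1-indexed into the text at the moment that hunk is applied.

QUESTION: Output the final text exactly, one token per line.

Hunk 1: at line 1 remove [dnpg,mfgt,float] add [rns,cos,pdge] -> 7 lines: bffme trv rns cos pdge xkx miqh
Hunk 2: at line 1 remove [rns] add [tlqa] -> 7 lines: bffme trv tlqa cos pdge xkx miqh
Hunk 3: at line 2 remove [tlqa,cos,pdge] add [imkwx,una] -> 6 lines: bffme trv imkwx una xkx miqh
Hunk 4: at line 1 remove [imkwx,una] add [ubi,ybnlv] -> 6 lines: bffme trv ubi ybnlv xkx miqh
Hunk 5: at line 1 remove [ubi,ybnlv] add [cyo,nefdc,cui] -> 7 lines: bffme trv cyo nefdc cui xkx miqh
Hunk 6: at line 4 remove [cui] add [ixkz,yun,iyz] -> 9 lines: bffme trv cyo nefdc ixkz yun iyz xkx miqh

Answer: bffme
trv
cyo
nefdc
ixkz
yun
iyz
xkx
miqh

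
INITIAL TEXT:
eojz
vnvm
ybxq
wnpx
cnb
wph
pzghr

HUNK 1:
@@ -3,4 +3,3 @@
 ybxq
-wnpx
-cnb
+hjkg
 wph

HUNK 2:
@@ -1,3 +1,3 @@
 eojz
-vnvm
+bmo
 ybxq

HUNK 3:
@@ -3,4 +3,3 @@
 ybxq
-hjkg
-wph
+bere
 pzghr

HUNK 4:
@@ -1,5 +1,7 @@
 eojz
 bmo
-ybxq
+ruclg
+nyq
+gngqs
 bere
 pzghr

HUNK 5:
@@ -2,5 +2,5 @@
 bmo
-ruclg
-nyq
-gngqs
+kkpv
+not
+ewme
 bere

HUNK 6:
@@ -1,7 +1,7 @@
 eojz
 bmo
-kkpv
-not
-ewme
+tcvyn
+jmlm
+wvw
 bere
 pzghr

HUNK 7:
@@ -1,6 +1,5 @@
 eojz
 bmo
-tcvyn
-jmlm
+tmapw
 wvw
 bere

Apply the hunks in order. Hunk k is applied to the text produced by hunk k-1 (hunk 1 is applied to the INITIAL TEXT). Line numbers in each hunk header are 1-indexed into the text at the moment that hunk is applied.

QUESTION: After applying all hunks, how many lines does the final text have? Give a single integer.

Hunk 1: at line 3 remove [wnpx,cnb] add [hjkg] -> 6 lines: eojz vnvm ybxq hjkg wph pzghr
Hunk 2: at line 1 remove [vnvm] add [bmo] -> 6 lines: eojz bmo ybxq hjkg wph pzghr
Hunk 3: at line 3 remove [hjkg,wph] add [bere] -> 5 lines: eojz bmo ybxq bere pzghr
Hunk 4: at line 1 remove [ybxq] add [ruclg,nyq,gngqs] -> 7 lines: eojz bmo ruclg nyq gngqs bere pzghr
Hunk 5: at line 2 remove [ruclg,nyq,gngqs] add [kkpv,not,ewme] -> 7 lines: eojz bmo kkpv not ewme bere pzghr
Hunk 6: at line 1 remove [kkpv,not,ewme] add [tcvyn,jmlm,wvw] -> 7 lines: eojz bmo tcvyn jmlm wvw bere pzghr
Hunk 7: at line 1 remove [tcvyn,jmlm] add [tmapw] -> 6 lines: eojz bmo tmapw wvw bere pzghr
Final line count: 6

Answer: 6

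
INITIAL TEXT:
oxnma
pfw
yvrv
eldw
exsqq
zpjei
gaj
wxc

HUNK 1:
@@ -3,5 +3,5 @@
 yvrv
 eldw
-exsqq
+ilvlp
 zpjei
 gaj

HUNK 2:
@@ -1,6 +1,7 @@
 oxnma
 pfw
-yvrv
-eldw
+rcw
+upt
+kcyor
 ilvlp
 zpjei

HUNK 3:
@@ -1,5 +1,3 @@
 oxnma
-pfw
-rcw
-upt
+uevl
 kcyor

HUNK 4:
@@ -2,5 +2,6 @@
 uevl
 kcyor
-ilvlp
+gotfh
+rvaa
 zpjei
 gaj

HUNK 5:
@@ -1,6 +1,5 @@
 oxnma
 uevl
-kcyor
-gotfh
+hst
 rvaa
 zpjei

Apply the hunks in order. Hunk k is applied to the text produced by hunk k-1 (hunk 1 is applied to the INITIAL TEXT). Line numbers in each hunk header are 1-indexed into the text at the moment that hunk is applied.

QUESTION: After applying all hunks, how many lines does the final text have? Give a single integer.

Answer: 7

Derivation:
Hunk 1: at line 3 remove [exsqq] add [ilvlp] -> 8 lines: oxnma pfw yvrv eldw ilvlp zpjei gaj wxc
Hunk 2: at line 1 remove [yvrv,eldw] add [rcw,upt,kcyor] -> 9 lines: oxnma pfw rcw upt kcyor ilvlp zpjei gaj wxc
Hunk 3: at line 1 remove [pfw,rcw,upt] add [uevl] -> 7 lines: oxnma uevl kcyor ilvlp zpjei gaj wxc
Hunk 4: at line 2 remove [ilvlp] add [gotfh,rvaa] -> 8 lines: oxnma uevl kcyor gotfh rvaa zpjei gaj wxc
Hunk 5: at line 1 remove [kcyor,gotfh] add [hst] -> 7 lines: oxnma uevl hst rvaa zpjei gaj wxc
Final line count: 7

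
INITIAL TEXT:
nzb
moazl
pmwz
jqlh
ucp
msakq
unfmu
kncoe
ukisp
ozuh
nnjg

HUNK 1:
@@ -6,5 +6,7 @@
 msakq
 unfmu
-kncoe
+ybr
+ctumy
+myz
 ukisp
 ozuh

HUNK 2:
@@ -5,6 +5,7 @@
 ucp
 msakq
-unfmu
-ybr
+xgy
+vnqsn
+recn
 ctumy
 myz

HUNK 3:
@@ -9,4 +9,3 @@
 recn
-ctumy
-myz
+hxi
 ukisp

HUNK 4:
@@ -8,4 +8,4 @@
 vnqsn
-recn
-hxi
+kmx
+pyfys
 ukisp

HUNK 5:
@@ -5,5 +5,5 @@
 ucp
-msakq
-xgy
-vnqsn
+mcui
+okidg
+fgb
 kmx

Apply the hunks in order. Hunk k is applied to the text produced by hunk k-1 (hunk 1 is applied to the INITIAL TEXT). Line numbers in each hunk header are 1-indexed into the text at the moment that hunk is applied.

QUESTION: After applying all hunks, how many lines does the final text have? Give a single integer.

Hunk 1: at line 6 remove [kncoe] add [ybr,ctumy,myz] -> 13 lines: nzb moazl pmwz jqlh ucp msakq unfmu ybr ctumy myz ukisp ozuh nnjg
Hunk 2: at line 5 remove [unfmu,ybr] add [xgy,vnqsn,recn] -> 14 lines: nzb moazl pmwz jqlh ucp msakq xgy vnqsn recn ctumy myz ukisp ozuh nnjg
Hunk 3: at line 9 remove [ctumy,myz] add [hxi] -> 13 lines: nzb moazl pmwz jqlh ucp msakq xgy vnqsn recn hxi ukisp ozuh nnjg
Hunk 4: at line 8 remove [recn,hxi] add [kmx,pyfys] -> 13 lines: nzb moazl pmwz jqlh ucp msakq xgy vnqsn kmx pyfys ukisp ozuh nnjg
Hunk 5: at line 5 remove [msakq,xgy,vnqsn] add [mcui,okidg,fgb] -> 13 lines: nzb moazl pmwz jqlh ucp mcui okidg fgb kmx pyfys ukisp ozuh nnjg
Final line count: 13

Answer: 13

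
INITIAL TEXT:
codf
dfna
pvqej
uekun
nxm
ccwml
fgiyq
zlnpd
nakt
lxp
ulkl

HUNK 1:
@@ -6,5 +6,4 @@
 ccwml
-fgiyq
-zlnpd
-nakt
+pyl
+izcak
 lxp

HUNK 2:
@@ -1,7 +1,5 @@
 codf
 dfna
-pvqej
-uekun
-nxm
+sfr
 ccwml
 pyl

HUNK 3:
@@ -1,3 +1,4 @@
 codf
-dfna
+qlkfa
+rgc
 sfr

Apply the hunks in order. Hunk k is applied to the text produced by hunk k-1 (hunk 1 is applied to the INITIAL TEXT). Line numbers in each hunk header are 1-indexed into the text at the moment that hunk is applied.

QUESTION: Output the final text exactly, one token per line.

Answer: codf
qlkfa
rgc
sfr
ccwml
pyl
izcak
lxp
ulkl

Derivation:
Hunk 1: at line 6 remove [fgiyq,zlnpd,nakt] add [pyl,izcak] -> 10 lines: codf dfna pvqej uekun nxm ccwml pyl izcak lxp ulkl
Hunk 2: at line 1 remove [pvqej,uekun,nxm] add [sfr] -> 8 lines: codf dfna sfr ccwml pyl izcak lxp ulkl
Hunk 3: at line 1 remove [dfna] add [qlkfa,rgc] -> 9 lines: codf qlkfa rgc sfr ccwml pyl izcak lxp ulkl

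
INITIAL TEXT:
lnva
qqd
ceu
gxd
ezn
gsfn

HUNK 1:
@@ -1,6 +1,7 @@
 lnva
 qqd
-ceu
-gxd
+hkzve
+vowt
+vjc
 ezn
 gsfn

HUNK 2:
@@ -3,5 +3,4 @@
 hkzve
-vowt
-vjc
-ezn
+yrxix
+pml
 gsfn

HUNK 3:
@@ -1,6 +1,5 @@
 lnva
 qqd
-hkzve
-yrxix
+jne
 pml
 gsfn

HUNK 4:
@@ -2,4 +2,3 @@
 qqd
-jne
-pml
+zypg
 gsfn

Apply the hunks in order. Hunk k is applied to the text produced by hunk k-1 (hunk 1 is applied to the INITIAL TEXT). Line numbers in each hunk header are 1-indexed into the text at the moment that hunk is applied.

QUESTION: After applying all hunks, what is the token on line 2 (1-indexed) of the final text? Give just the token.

Answer: qqd

Derivation:
Hunk 1: at line 1 remove [ceu,gxd] add [hkzve,vowt,vjc] -> 7 lines: lnva qqd hkzve vowt vjc ezn gsfn
Hunk 2: at line 3 remove [vowt,vjc,ezn] add [yrxix,pml] -> 6 lines: lnva qqd hkzve yrxix pml gsfn
Hunk 3: at line 1 remove [hkzve,yrxix] add [jne] -> 5 lines: lnva qqd jne pml gsfn
Hunk 4: at line 2 remove [jne,pml] add [zypg] -> 4 lines: lnva qqd zypg gsfn
Final line 2: qqd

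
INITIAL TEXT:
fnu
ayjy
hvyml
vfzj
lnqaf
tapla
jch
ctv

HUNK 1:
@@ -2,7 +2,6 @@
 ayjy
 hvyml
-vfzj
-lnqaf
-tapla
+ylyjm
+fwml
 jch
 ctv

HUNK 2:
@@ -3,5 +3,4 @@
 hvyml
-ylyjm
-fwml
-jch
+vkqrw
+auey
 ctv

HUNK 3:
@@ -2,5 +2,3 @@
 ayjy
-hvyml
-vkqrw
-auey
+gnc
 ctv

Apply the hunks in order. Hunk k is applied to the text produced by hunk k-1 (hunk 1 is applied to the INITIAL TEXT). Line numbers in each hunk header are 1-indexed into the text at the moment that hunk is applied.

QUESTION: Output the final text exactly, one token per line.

Hunk 1: at line 2 remove [vfzj,lnqaf,tapla] add [ylyjm,fwml] -> 7 lines: fnu ayjy hvyml ylyjm fwml jch ctv
Hunk 2: at line 3 remove [ylyjm,fwml,jch] add [vkqrw,auey] -> 6 lines: fnu ayjy hvyml vkqrw auey ctv
Hunk 3: at line 2 remove [hvyml,vkqrw,auey] add [gnc] -> 4 lines: fnu ayjy gnc ctv

Answer: fnu
ayjy
gnc
ctv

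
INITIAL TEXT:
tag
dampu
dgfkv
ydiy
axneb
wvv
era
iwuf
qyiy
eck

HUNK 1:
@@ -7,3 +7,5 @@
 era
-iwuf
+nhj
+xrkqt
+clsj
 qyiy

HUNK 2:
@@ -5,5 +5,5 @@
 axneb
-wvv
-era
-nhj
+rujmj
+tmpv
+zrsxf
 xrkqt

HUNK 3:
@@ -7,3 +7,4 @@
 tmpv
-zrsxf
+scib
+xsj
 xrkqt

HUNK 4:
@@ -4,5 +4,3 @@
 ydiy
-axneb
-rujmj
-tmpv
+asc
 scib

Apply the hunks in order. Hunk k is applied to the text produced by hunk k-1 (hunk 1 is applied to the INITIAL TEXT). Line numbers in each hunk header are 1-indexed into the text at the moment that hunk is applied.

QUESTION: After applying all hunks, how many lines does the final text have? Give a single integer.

Answer: 11

Derivation:
Hunk 1: at line 7 remove [iwuf] add [nhj,xrkqt,clsj] -> 12 lines: tag dampu dgfkv ydiy axneb wvv era nhj xrkqt clsj qyiy eck
Hunk 2: at line 5 remove [wvv,era,nhj] add [rujmj,tmpv,zrsxf] -> 12 lines: tag dampu dgfkv ydiy axneb rujmj tmpv zrsxf xrkqt clsj qyiy eck
Hunk 3: at line 7 remove [zrsxf] add [scib,xsj] -> 13 lines: tag dampu dgfkv ydiy axneb rujmj tmpv scib xsj xrkqt clsj qyiy eck
Hunk 4: at line 4 remove [axneb,rujmj,tmpv] add [asc] -> 11 lines: tag dampu dgfkv ydiy asc scib xsj xrkqt clsj qyiy eck
Final line count: 11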